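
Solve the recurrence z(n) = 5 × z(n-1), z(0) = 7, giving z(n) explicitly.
Recurrence: z(n) = 5 × z(n-1), initial: z(0) = 7.
Each term is 5 times the previous, so this is geometric with ratio 5. After n steps: z(n) = z(0)·5ⁿ = 7·5ⁿ.

z(n) = 7·5ⁿ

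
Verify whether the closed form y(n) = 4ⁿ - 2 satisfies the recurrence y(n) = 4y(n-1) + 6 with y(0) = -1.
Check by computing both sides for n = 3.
From the recurrence with y(0) = -1:
  y(0) = -1, y(1) = 2, y(2) = 14, y(3) = 62
  so the recurrence gives y(3) = 62.
From the proposed closed form y(n) = 4ⁿ - 2:
  y(3) = 62.
Both sides give 62 at n = 3, and the initial condition(s) match, so the closed form is consistent.

Yes, the closed form is correct.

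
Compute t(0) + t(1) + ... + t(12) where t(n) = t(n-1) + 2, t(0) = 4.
Computing the sequence terms: 4, 6, 8, 10, 12, 14, 16, 18, 20, 22, 24, 26, 28
Adding these values together:

208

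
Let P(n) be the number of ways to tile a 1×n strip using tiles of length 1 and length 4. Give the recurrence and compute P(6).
Condition on the last tile: it has length 1 (leaving a 1×(n-1) strip) or length 4 (leaving a 1×(n-4) strip), so P(n) = P(n-1) + P(n-4) (order-4 linear recurrence).
For 0 ≤ i < 4 only unit tiles fit, so P(i) = 1.
Iterating the recurrence: P(4) = 2, P(5) = 3, P(6) = 4.

P(n) = P(n-1) + P(n-4), with P(i) = 1 for 0 ≤ i < 4; P(6) = 4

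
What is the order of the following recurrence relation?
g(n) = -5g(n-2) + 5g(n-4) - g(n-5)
The order is the largest lag k for which g(n-k) appears. Here the deepest term is g(n-5), so the order is 5.

Order 5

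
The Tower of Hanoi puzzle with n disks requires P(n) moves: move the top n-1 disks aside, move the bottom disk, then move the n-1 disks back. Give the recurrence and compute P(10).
Moving n disks = move the top n-1 disks aside (P(n-1) moves) + move the largest disk (1 move) + move the n-1 disks back on top (P(n-1) moves), so P(n) = 2P(n-1) + 1, with P(1) = 1 (a single disk takes one move).
First terms: 1, 3, 7, 15, 31, 63, … — each is one less than a power of 2. Indeed P(n) + 1 = 2(P(n-1) + 1) with P(1) + 1 = 2, so P(n) + 1 = 2ⁿ and P(n) = 2ⁿ - 1.
Hence P(10) = 2^10 - 1 = 1024 - 1 = 1023.

P(n) = 2P(n-1) + 1, P(1) = 1; P(10) = 1023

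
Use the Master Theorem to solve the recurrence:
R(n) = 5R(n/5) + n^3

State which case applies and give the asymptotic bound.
Master Theorem template: R(n) = a·R(n/b) + f(n).
Here: a=5, b=5, f(n)=n^3
Compute log_b(a) = log_5(5) = 1.
f(n) = n^3 = Ω(n^(1+ε)) with ε = 2, and the regularity condition holds (a·f(n/b) = (a/b^3)·f(n) with a/b^3 = 5^-2 < 1). Case 3: R(n) = Θ(f(n)) = Θ(n^3).

Case 3: R(n) = Θ(n^3)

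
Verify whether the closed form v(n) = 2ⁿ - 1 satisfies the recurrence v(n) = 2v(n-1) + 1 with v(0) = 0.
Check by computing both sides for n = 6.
From the recurrence with v(0) = 0:
  v(0) = 0, v(1) = 1, v(2) = 3, v(3) = 7, v(4) = 15, v(5) = 31, v(6) = 63
  so the recurrence gives v(6) = 63.
From the proposed closed form v(n) = 2ⁿ - 1:
  v(6) = 63.
Both sides give 63 at n = 6, and the initial condition(s) match, so the closed form is consistent.

Yes, the closed form is correct.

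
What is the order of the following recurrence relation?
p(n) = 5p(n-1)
The order is the largest lag k for which p(n-k) appears. Here the deepest term is p(n-1), so the order is 1.

Order 1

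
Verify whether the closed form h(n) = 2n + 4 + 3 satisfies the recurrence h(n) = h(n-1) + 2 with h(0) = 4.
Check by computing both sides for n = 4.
From the recurrence with h(0) = 4:
  h(0) = 4, h(1) = 6, h(2) = 8, h(3) = 10, h(4) = 12
  so the recurrence gives h(4) = 12.
From the proposed closed form h(n) = 2n + 4 + 3:
  h(4) = 15.
The recurrence gives 12 but the closed form gives 15, so the closed form does not satisfy the recurrence.

No, the closed form is incorrect.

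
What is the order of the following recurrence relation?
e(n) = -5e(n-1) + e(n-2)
The order is the largest lag k for which e(n-k) appears. Here the deepest term is e(n-2), so the order is 2.

Order 2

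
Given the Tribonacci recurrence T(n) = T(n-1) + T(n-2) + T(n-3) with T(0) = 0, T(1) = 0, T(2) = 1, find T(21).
Computing the sequence terms:
0, 0, 1, 1, 2, 4, 7, 13, 24, 44, 81, 149, 274, 504, 927, 1705, 3136, 5768, 10609, 19513, 35890, 66012

66012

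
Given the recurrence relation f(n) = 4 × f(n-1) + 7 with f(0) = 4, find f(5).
Computing step by step:
f(0) = 4
f(1) = 4 × 4 + 7 = 23
f(2) = 4 × 23 + 7 = 99
f(3) = 4 × 99 + 7 = 403
f(4) = 4 × 403 + 7 = 1619
f(5) = 4 × 1619 + 7 = 6483

6483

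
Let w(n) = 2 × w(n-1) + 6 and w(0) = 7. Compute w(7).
Computing step by step:
w(0) = 7
w(1) = 2 × 7 + 6 = 20
w(2) = 2 × 20 + 6 = 46
w(3) = 2 × 46 + 6 = 98
w(4) = 2 × 98 + 6 = 202
w(5) = 2 × 202 + 6 = 410
w(6) = 2 × 410 + 6 = 826
w(7) = 2 × 826 + 6 = 1658

1658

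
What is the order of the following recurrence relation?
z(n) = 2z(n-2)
The order is the largest lag k for which z(n-k) appears. Here the deepest term is z(n-2), so the order is 2.

Order 2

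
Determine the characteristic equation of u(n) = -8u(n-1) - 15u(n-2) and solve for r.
Substitute u(n) = rⁿ and divide through by rⁿ⁻²: r² + 8r + 15 = 0
Factor: (r + 5)(r + 3) = 0, so r = -5, -3.
General solution: u(n) = A·(-5)ⁿ + B·(-3)ⁿ

Characteristic: r² + 8r + 15 = 0, Roots: r = -5, -3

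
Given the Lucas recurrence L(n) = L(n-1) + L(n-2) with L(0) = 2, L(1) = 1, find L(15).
Computing the sequence terms:
2, 1, 3, 4, 7, 11, 18, 29, 47, 76, 123, 199, 322, 521, 843, 1364

1364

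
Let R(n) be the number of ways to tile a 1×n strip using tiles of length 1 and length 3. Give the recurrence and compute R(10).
Condition on the last tile: it has length 1 (leaving a 1×(n-1) strip) or length 3 (leaving a 1×(n-3) strip), so R(n) = R(n-1) + R(n-3) (order-3 linear recurrence).
For 0 ≤ i < 3 only unit tiles fit, so R(i) = 1.
Iterating the recurrence: R(3) = 2, R(4) = 3, R(5) = 4, R(6) = 6, R(7) = 9, R(8) = 13, R(9) = 19, R(10) = 28.

R(n) = R(n-1) + R(n-3), with R(i) = 1 for 0 ≤ i < 3; R(10) = 28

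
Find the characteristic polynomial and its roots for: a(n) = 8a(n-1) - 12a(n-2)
Substitute a(n) = rⁿ and divide through by rⁿ⁻²: r² - 8r + 12 = 0
Factor: (r - 6)(r - 2) = 0, so r = 6, 2.
General solution: a(n) = A·6ⁿ + B·2ⁿ

Characteristic: r² - 8r + 12 = 0, Roots: r = 6, 2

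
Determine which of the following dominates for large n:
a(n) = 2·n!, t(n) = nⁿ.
Comparing growth rates:
Growth-rate hierarchy: log n ≺ any polynomial ≺ any exponential cⁿ (c>1) ≺ n! ≺ nⁿ.
super-exponential nⁿ dominates factorial asymptotically.

t(n) grows faster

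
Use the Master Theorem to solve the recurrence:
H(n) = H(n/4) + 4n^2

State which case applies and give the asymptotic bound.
Master Theorem template: H(n) = a·H(n/b) + f(n).
Here: a=1, b=4, f(n)=4n^2
Compute log_b(a) = log_4(1) = 0.
f(n) = 4n^2 = Ω(n^(0+ε)) with ε = 2, and the regularity condition holds (a·f(n/b) = (a/b^2)·f(n) with a/b^2 = 4^-2 < 1). Case 3: H(n) = Θ(f(n)) = Θ(n^2).

Case 3: H(n) = Θ(n^2)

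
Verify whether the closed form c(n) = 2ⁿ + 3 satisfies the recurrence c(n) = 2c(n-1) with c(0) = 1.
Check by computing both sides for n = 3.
From the recurrence with c(0) = 1:
  c(0) = 1, c(1) = 2, c(2) = 4, c(3) = 8
  so the recurrence gives c(3) = 8.
From the proposed closed form c(n) = 2ⁿ + 3:
  c(3) = 11.
The recurrence gives 8 but the closed form gives 11, so the closed form does not satisfy the recurrence.

No, the closed form is incorrect.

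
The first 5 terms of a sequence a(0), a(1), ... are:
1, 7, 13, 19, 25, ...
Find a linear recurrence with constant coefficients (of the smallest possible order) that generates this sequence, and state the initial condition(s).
Look for the lowest-order linear relation among consecutive terms.
Observation: consecutive differences are constant (= 6).
Check at n=2: 1·7 + 6 = 13. ✓

a(n) = a(n-1) + 6, a(0) = 1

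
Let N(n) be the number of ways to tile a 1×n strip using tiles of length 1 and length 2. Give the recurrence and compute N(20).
Condition on the last tile: it has length 1 (leaving a 1×(n-1) strip) or length 2 (leaving a 1×(n-2) strip), so N(n) = N(n-1) + N(n-2) (order-2 linear recurrence).
For 0 ≤ i < 2 only unit tiles fit, so N(i) = 1.
Iterating the recurrence: N(2) = 2, N(3) = 3, N(4) = 5, N(5) = 8, N(6) = 13, N(7) = 21, N(8) = 34, N(9) = 55, N(10) = 89, N(11) = 144, N(12) = 233, N(13) = 377, N(14) = 610, N(15) = 987, N(16) = 1597, N(17) = 2584, N(18) = 4181, N(19) = 6765, N(20) = 10946.

N(n) = N(n-1) + N(n-2), with N(i) = 1 for 0 ≤ i < 2; N(20) = 10946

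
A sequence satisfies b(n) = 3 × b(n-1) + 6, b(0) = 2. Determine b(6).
Computing step by step:
b(0) = 2
b(1) = 3 × 2 + 6 = 12
b(2) = 3 × 12 + 6 = 42
b(3) = 3 × 42 + 6 = 132
b(4) = 3 × 132 + 6 = 402
b(5) = 3 × 402 + 6 = 1212
b(6) = 3 × 1212 + 6 = 3642

3642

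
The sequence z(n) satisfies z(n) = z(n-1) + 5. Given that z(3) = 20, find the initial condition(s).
z(3) = z(0) + 3·5, so z(0) = 20 - 15 = 5.

z(0) = 5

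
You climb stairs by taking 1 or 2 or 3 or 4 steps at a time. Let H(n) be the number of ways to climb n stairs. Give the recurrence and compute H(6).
Condition on the size of the last step (1 to 4): before it there were n-1, …, n-4 stairs climbed, and these cases are disjoint, so H(n) = H(n-1) + H(n-2) + H(n-3) + H(n-4) (order-4 linear recurrence).
Initial conditions by direct count (compositions of i into parts ≤ 4): H(1) = 1; H(2) = 2; H(3) = 4; H(4) = 8.
Iterating the recurrence: H(5) = 15, H(6) = 29.

H(n) = H(n-1) + H(n-2) + H(n-3) + H(n-4), H(1) = 1, H(2) = 2, H(3) = 4, H(4) = 8; H(6) = 29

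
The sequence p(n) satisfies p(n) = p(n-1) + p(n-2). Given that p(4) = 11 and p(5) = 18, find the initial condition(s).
Work backwards using p(k) = p(k+2) - p(k+1):
p(3) = p(5) - p(4) = 18 - 11 = 7
p(2) = p(4) - p(3) = 11 - 7 = 4
p(1) = p(3) - p(2) = 7 - 4 = 3
p(0) = p(2) - p(1) = 4 - 3 = 1

p(0) = 1, p(1) = 3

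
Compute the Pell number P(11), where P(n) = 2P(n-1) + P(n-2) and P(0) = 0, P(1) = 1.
Computing the sequence terms:
0, 1, 2, 5, 12, 29, 70, 169, 408, 985, 2378, 5741

5741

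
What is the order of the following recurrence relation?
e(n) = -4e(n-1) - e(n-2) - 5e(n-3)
The order is the largest lag k for which e(n-k) appears. Here the deepest term is e(n-3), so the order is 3.

Order 3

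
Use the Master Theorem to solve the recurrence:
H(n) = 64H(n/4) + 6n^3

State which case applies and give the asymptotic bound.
Master Theorem template: H(n) = a·H(n/b) + f(n).
Here: a=64, b=4, f(n)=6n^3
Compute log_b(a) = log_4(64) = 3.
f(n) = 6n^3 = Θ(n^3). Case 2: H(n) = Θ(n^3 log n).

Case 2: H(n) = Θ(n^3 log n)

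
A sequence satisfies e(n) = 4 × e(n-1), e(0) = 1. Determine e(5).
Computing step by step:
e(0) = 1
e(1) = 4 × 1 = 4
e(2) = 4 × 4 = 16
e(3) = 4 × 16 = 64
e(4) = 4 × 64 = 256
e(5) = 4 × 256 = 1024

1024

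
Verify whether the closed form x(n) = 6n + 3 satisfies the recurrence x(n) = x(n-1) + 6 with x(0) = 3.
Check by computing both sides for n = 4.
From the recurrence with x(0) = 3:
  x(0) = 3, x(1) = 9, x(2) = 15, x(3) = 21, x(4) = 27
  so the recurrence gives x(4) = 27.
From the proposed closed form x(n) = 6n + 3:
  x(4) = 27.
Both sides give 27 at n = 4, and the initial condition(s) match, so the closed form is consistent.

Yes, the closed form is correct.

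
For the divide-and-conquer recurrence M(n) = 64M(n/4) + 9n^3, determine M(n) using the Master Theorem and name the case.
Master Theorem template: M(n) = a·M(n/b) + f(n).
Here: a=64, b=4, f(n)=9n^3
Compute log_b(a) = log_4(64) = 3.
f(n) = 9n^3 = Θ(n^3). Case 2: M(n) = Θ(n^3 log n).

Case 2: M(n) = Θ(n^3 log n)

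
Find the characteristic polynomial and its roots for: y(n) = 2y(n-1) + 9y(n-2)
Substitute y(n) = rⁿ and divide through by rⁿ⁻²: r² - 2r - 9 = 0
Discriminant: 2² + 4·9 = 40, not a perfect square, so by the quadratic formula r = (2 ± √40)/2.
General solution: y(n) = A·r₁ⁿ + B·r₂ⁿ where r₁,r₂ = (2 ± √40)/2

Characteristic: r² - 2r - 9 = 0, Roots: r = (2 ± √40)/2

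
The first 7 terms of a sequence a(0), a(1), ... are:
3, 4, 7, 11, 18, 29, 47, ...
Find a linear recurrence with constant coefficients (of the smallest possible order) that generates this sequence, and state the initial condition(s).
Look for the lowest-order linear relation among consecutive terms.
Observation: a(n) - 1·a(n-1) - (1)·a(n-2) = 0 holds for the shown terms, and no order-1 relation a(n) = α·a(n-1) + β fits.
Check at n=3: 1·7 + (1)·4 = 11. ✓

a(n) = a(n-1) + a(n-2), a(0) = 3, a(1) = 4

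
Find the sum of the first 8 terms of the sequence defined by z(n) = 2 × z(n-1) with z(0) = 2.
Computing the sequence terms: 2, 4, 8, 16, 32, 64, 128, 256
Adding these values together:

510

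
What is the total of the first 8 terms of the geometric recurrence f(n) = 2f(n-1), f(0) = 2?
Computing the sequence terms: 2, 4, 8, 16, 32, 64, 128, 256
Adding these values together:

510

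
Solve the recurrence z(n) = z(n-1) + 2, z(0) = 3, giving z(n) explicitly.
Recurrence: z(n) = z(n-1) + 2, initial: z(0) = 3.
Each step adds 2, so z(n) = z(0) + 2n = 2n + 3.

z(n) = 2n + 3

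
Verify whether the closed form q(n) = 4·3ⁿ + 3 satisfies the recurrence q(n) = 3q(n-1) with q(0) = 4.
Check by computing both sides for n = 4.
From the recurrence with q(0) = 4:
  q(0) = 4, q(1) = 12, q(2) = 36, q(3) = 108, q(4) = 324
  so the recurrence gives q(4) = 324.
From the proposed closed form q(n) = 4·3ⁿ + 3:
  q(4) = 327.
The recurrence gives 324 but the closed form gives 327, so the closed form does not satisfy the recurrence.

No, the closed form is incorrect.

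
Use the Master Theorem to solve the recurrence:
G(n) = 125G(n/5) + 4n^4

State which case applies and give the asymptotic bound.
Master Theorem template: G(n) = a·G(n/b) + f(n).
Here: a=125, b=5, f(n)=4n^4
Compute log_b(a) = log_5(125) = 3.
f(n) = 4n^4 = Ω(n^(3+ε)) with ε = 1, and the regularity condition holds (a·f(n/b) = (a/b^4)·f(n) with a/b^4 = 5^-1 < 1). Case 3: G(n) = Θ(f(n)) = Θ(n^4).

Case 3: G(n) = Θ(n^4)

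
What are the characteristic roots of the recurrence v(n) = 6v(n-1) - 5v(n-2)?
Substitute v(n) = rⁿ and divide through by rⁿ⁻²: r² - 6r + 5 = 0
Factor: (r - 1)(r - 5) = 0, so r = 1, 5.
General solution: v(n) = A·1ⁿ + B·5ⁿ

Characteristic: r² - 6r + 5 = 0, Roots: r = 1, 5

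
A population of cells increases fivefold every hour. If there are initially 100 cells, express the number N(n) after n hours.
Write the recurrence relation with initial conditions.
Each hour multiplies the count by 5, so the count after n hours depends only on the count after n-1 hours: N(n) = 5 × N(n-1). The starting count gives N(0) = 100.
Unrolling n times gives the closed form N(n) = 100 × 5ⁿ.

N(n) = 5 × N(n-1), N(0) = 100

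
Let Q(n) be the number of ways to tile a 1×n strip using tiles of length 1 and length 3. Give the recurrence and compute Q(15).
Condition on the last tile: it has length 1 (leaving a 1×(n-1) strip) or length 3 (leaving a 1×(n-3) strip), so Q(n) = Q(n-1) + Q(n-3) (order-3 linear recurrence).
For 0 ≤ i < 3 only unit tiles fit, so Q(i) = 1.
Iterating the recurrence: Q(3) = 2, Q(4) = 3, Q(5) = 4, Q(6) = 6, Q(7) = 9, Q(8) = 13, Q(9) = 19, Q(10) = 28, Q(11) = 41, Q(12) = 60, Q(13) = 88, Q(14) = 129, Q(15) = 189.

Q(n) = Q(n-1) + Q(n-3), with Q(i) = 1 for 0 ≤ i < 3; Q(15) = 189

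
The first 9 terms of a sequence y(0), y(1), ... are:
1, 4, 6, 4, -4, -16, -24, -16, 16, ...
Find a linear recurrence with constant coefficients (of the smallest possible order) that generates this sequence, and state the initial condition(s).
Look for the lowest-order linear relation among consecutive terms.
Observation: y(n) - 2·y(n-1) - (-2)·y(n-2) = 0 holds for the shown terms, and no order-1 relation y(n) = α·y(n-1) + β fits.
Check at n=3: 2·6 + (-2)·4 = 4. ✓

y(n) = 2y(n-1) - 2y(n-2), y(0) = 1, y(1) = 4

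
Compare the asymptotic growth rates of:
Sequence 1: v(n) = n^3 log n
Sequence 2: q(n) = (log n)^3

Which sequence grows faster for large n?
Comparing growth rates:
Growth-rate hierarchy: log n ≺ any polynomial ≺ any exponential cⁿ (c>1) ≺ n! ≺ nⁿ.
polynomial degree 3 (with log factor) dominates polylogarithmic (log n)^3 asymptotically.

v(n) grows faster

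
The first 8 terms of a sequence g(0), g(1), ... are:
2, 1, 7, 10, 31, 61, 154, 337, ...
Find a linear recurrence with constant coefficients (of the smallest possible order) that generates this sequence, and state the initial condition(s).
Look for the lowest-order linear relation among consecutive terms.
Observation: g(n) - 1·g(n-1) - (3)·g(n-2) = 0 holds for the shown terms, and no order-1 relation g(n) = α·g(n-1) + β fits.
Check at n=3: 1·7 + (3)·1 = 10. ✓

g(n) = g(n-1) + 3g(n-2), g(0) = 2, g(1) = 1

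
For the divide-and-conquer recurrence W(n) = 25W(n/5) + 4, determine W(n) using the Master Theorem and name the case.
Master Theorem template: W(n) = a·W(n/b) + f(n).
Here: a=25, b=5, f(n)=4
Compute log_b(a) = log_5(25) = 2.
f(n) = 4 = O(n^(2-ε)) with ε = 2. Case 1: W(n) = Θ(n^log_b(a)) = Θ(n^2).

Case 1: W(n) = Θ(n^2)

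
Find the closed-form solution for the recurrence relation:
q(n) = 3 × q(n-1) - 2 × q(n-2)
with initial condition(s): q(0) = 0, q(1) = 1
Recurrence: q(n) = 3 × q(n-1) - 2 × q(n-2), initial: q(0) = 0, q(1) = 1.
Characteristic equation: r² - 3r + 2 = 0, which factors as (r - 2)(r - 1) = 0, so r = 2, 1. General solution q(n) = A·2ⁿ + B·1ⁿ. From q(0) = 0: A + B = 0. From q(1) = 1: 2A + 1B = 1. Solving gives A = 1, B = -1.

q(n) = 2ⁿ - 1ⁿ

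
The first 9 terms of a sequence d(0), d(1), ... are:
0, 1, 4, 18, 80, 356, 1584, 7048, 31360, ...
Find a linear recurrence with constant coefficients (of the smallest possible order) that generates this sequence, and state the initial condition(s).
Look for the lowest-order linear relation among consecutive terms.
Observation: d(n) - 4·d(n-1) - (2)·d(n-2) = 0 holds for the shown terms, and no order-1 relation d(n) = α·d(n-1) + β fits.
Check at n=3: 4·4 + (2)·1 = 18. ✓

d(n) = 4d(n-1) + 2d(n-2), d(0) = 0, d(1) = 1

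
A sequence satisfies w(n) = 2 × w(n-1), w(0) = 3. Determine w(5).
Computing step by step:
w(0) = 3
w(1) = 2 × 3 = 6
w(2) = 2 × 6 = 12
w(3) = 2 × 12 = 24
w(4) = 2 × 24 = 48
w(5) = 2 × 48 = 96

96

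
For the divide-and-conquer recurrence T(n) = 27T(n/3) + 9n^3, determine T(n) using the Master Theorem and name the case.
Master Theorem template: T(n) = a·T(n/b) + f(n).
Here: a=27, b=3, f(n)=9n^3
Compute log_b(a) = log_3(27) = 3.
f(n) = 9n^3 = Θ(n^3). Case 2: T(n) = Θ(n^3 log n).

Case 2: T(n) = Θ(n^3 log n)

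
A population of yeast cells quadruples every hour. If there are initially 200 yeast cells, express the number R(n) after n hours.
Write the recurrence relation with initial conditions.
Each hour multiplies the count by 4, so the count after n hours depends only on the count after n-1 hours: R(n) = 4 × R(n-1). The starting count gives R(0) = 200.
Unrolling n times gives the closed form R(n) = 200 × 4ⁿ.

R(n) = 4 × R(n-1), R(0) = 200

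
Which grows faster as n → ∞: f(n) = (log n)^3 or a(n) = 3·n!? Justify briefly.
Comparing growth rates:
Growth-rate hierarchy: log n ≺ any polynomial ≺ any exponential cⁿ (c>1) ≺ n! ≺ nⁿ.
factorial dominates polylogarithmic (log n)^3 asymptotically.

a(n) grows faster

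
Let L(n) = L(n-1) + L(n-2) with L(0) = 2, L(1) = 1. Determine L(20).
Computing the sequence terms:
2, 1, 3, 4, 7, 11, 18, 29, 47, 76, 123, 199, 322, 521, 843, 1364, 2207, 3571, 5778, 9349, 15127

15127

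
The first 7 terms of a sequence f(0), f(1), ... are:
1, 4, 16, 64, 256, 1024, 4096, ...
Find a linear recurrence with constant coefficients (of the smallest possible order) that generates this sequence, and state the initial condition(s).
Look for the lowest-order linear relation among consecutive terms.
Observation: each term is 4× the previous.
Check at n=2: 4·4 = 16. ✓

f(n) = 4 × f(n-1), f(0) = 1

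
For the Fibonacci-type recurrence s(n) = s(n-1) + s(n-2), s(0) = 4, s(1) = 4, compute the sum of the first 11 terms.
Computing the sequence terms: 4, 4, 8, 12, 20, 32, 52, 84, 136, 220, 356
Adding these values together:

928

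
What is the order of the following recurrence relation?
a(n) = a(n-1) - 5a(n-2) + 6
The order is the largest lag k for which a(n-k) appears. Here the deepest term is a(n-2) (the 6 term is non-homogeneous and does not affect the order), so the order is 2.

Order 2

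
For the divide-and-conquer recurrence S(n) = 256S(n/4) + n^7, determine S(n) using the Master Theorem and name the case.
Master Theorem template: S(n) = a·S(n/b) + f(n).
Here: a=256, b=4, f(n)=n^7
Compute log_b(a) = log_4(256) = 4.
f(n) = n^7 = Ω(n^(4+ε)) with ε = 3, and the regularity condition holds (a·f(n/b) = (a/b^7)·f(n) with a/b^7 = 4^-3 < 1). Case 3: S(n) = Θ(f(n)) = Θ(n^7).

Case 3: S(n) = Θ(n^7)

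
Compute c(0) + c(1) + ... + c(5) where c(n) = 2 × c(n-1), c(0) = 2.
Computing the sequence terms: 2, 4, 8, 16, 32, 64
Adding these values together:

126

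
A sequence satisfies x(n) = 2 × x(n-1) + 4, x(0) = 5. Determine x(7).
Computing step by step:
x(0) = 5
x(1) = 2 × 5 + 4 = 14
x(2) = 2 × 14 + 4 = 32
x(3) = 2 × 32 + 4 = 68
x(4) = 2 × 68 + 4 = 140
x(5) = 2 × 140 + 4 = 284
x(6) = 2 × 284 + 4 = 572
x(7) = 2 × 572 + 4 = 1148

1148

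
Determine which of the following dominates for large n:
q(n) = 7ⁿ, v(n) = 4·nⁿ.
Comparing growth rates:
Growth-rate hierarchy: log n ≺ any polynomial ≺ any exponential cⁿ (c>1) ≺ n! ≺ nⁿ.
super-exponential nⁿ dominates exponential base 7 asymptotically.

v(n) grows faster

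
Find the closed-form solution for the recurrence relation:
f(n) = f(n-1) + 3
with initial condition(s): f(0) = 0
Recurrence: f(n) = f(n-1) + 3, initial: f(0) = 0.
Each step adds 3, so f(n) = f(0) + 3n = 3n.

f(n) = 3n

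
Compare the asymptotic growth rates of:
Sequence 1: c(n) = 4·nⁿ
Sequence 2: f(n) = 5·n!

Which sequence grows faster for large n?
Comparing growth rates:
Growth-rate hierarchy: log n ≺ any polynomial ≺ any exponential cⁿ (c>1) ≺ n! ≺ nⁿ.
super-exponential nⁿ dominates factorial asymptotically.

c(n) grows faster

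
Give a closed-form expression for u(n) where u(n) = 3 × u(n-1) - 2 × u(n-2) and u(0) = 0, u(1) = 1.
Recurrence: u(n) = 3 × u(n-1) - 2 × u(n-2), initial: u(0) = 0, u(1) = 1.
Characteristic equation: r² - 3r + 2 = 0, which factors as (r - 2)(r - 1) = 0, so r = 2, 1. General solution u(n) = A·2ⁿ + B·1ⁿ. From u(0) = 0: A + B = 0. From u(1) = 1: 2A + 1B = 1. Solving gives A = 1, B = -1.

u(n) = 2ⁿ - 1ⁿ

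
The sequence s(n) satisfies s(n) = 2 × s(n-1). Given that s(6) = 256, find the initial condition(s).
In general s(n) = 2ⁿ · s(0). At n = 6: s(0) = s(6) / 2^6 = 256 / 64 = 4.

s(0) = 4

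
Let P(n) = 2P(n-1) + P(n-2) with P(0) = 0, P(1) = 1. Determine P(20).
Computing the sequence terms:
0, 1, 2, 5, 12, 29, 70, 169, 408, 985, 2378, 5741, 13860, 33461, 80782, 195025, 470832, 1136689, 2744210, 6625109, 15994428

15994428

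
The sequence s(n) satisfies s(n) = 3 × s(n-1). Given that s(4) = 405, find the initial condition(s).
In general s(n) = 3ⁿ · s(0). At n = 4: s(0) = s(4) / 3^4 = 405 / 81 = 5.

s(0) = 5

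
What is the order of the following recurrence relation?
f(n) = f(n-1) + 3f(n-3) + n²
The order is the largest lag k for which f(n-k) appears. Here the deepest term is f(n-3) (the n² term is non-homogeneous and does not affect the order), so the order is 3.

Order 3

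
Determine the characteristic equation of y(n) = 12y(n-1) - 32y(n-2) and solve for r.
Substitute y(n) = rⁿ and divide through by rⁿ⁻²: r² - 12r + 32 = 0
Factor: (r - 8)(r - 4) = 0, so r = 8, 4.
General solution: y(n) = A·8ⁿ + B·4ⁿ

Characteristic: r² - 12r + 32 = 0, Roots: r = 8, 4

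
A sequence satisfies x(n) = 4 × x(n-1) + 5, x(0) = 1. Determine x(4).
Computing step by step:
x(0) = 1
x(1) = 4 × 1 + 5 = 9
x(2) = 4 × 9 + 5 = 41
x(3) = 4 × 41 + 5 = 169
x(4) = 4 × 169 + 5 = 681

681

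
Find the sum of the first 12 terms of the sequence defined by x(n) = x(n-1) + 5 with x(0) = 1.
Computing the sequence terms: 1, 6, 11, 16, 21, 26, 31, 36, 41, 46, 51, 56
Adding these values together:

342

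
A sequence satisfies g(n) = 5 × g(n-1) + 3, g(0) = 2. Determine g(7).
Computing step by step:
g(0) = 2
g(1) = 5 × 2 + 3 = 13
g(2) = 5 × 13 + 3 = 68
g(3) = 5 × 68 + 3 = 343
g(4) = 5 × 343 + 3 = 1718
g(5) = 5 × 1718 + 3 = 8593
g(6) = 5 × 8593 + 3 = 42968
g(7) = 5 × 42968 + 3 = 214843

214843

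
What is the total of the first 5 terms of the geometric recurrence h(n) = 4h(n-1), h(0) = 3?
Computing the sequence terms: 3, 12, 48, 192, 768
Adding these values together:

1023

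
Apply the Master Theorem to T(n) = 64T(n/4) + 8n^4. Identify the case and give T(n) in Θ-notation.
Master Theorem template: T(n) = a·T(n/b) + f(n).
Here: a=64, b=4, f(n)=8n^4
Compute log_b(a) = log_4(64) = 3.
f(n) = 8n^4 = Ω(n^(3+ε)) with ε = 1, and the regularity condition holds (a·f(n/b) = (a/b^4)·f(n) with a/b^4 = 4^-1 < 1). Case 3: T(n) = Θ(f(n)) = Θ(n^4).

Case 3: T(n) = Θ(n^4)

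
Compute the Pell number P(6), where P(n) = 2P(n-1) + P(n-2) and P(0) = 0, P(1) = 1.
Computing the sequence terms:
0, 1, 2, 5, 12, 29, 70

70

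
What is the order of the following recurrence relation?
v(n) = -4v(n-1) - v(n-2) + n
The order is the largest lag k for which v(n-k) appears. Here the deepest term is v(n-2) (the n term is non-homogeneous and does not affect the order), so the order is 2.

Order 2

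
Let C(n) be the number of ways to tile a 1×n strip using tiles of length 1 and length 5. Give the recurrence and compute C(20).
Condition on the last tile: it has length 1 (leaving a 1×(n-1) strip) or length 5 (leaving a 1×(n-5) strip), so C(n) = C(n-1) + C(n-5) (order-5 linear recurrence).
For 0 ≤ i < 5 only unit tiles fit, so C(i) = 1.
Iterating the recurrence: C(5) = 2, C(6) = 3, C(7) = 4, C(8) = 5, C(9) = 6, C(10) = 8, C(11) = 11, C(12) = 15, C(13) = 20, C(14) = 26, C(15) = 34, C(16) = 45, C(17) = 60, C(18) = 80, C(19) = 106, C(20) = 140.

C(n) = C(n-1) + C(n-5), with C(i) = 1 for 0 ≤ i < 5; C(20) = 140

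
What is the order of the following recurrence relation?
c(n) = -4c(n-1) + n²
The order is the largest lag k for which c(n-k) appears. Here the deepest term is c(n-1) (the n² term is non-homogeneous and does not affect the order), so the order is 1.

Order 1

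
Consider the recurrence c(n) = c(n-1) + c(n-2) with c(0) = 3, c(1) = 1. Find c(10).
Computing the sequence terms:
3, 1, 4, 5, 9, 14, 23, 37, 60, 97, 157

157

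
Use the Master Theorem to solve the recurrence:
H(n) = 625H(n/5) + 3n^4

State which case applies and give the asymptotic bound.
Master Theorem template: H(n) = a·H(n/b) + f(n).
Here: a=625, b=5, f(n)=3n^4
Compute log_b(a) = log_5(625) = 4.
f(n) = 3n^4 = Θ(n^4). Case 2: H(n) = Θ(n^4 log n).

Case 2: H(n) = Θ(n^4 log n)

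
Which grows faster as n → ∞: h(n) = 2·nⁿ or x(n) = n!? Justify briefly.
Comparing growth rates:
Growth-rate hierarchy: log n ≺ any polynomial ≺ any exponential cⁿ (c>1) ≺ n! ≺ nⁿ.
super-exponential nⁿ dominates factorial asymptotically.

h(n) grows faster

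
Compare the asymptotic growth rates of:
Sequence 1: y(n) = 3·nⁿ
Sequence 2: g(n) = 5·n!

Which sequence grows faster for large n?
Comparing growth rates:
Growth-rate hierarchy: log n ≺ any polynomial ≺ any exponential cⁿ (c>1) ≺ n! ≺ nⁿ.
super-exponential nⁿ dominates factorial asymptotically.

y(n) grows faster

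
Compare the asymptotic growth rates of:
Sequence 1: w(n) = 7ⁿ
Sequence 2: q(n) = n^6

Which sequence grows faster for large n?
Comparing growth rates:
Growth-rate hierarchy: log n ≺ any polynomial ≺ any exponential cⁿ (c>1) ≺ n! ≺ nⁿ.
exponential base 7 dominates polynomial degree 6 asymptotically.

w(n) grows faster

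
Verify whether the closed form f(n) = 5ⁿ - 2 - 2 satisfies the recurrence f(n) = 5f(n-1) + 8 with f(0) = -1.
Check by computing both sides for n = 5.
From the recurrence with f(0) = -1:
  f(0) = -1, f(1) = 3, f(2) = 23, f(3) = 123, f(4) = 623, f(5) = 3123
  so the recurrence gives f(5) = 3123.
From the proposed closed form f(n) = 5ⁿ - 2 - 2:
  f(5) = 3121.
The recurrence gives 3123 but the closed form gives 3121, so the closed form does not satisfy the recurrence.

No, the closed form is incorrect.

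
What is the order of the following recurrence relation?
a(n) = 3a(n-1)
The order is the largest lag k for which a(n-k) appears. Here the deepest term is a(n-1), so the order is 1.

Order 1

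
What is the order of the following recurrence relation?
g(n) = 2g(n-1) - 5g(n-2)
The order is the largest lag k for which g(n-k) appears. Here the deepest term is g(n-2), so the order is 2.

Order 2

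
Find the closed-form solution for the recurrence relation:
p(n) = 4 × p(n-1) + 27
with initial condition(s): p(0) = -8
Recurrence: p(n) = 4 × p(n-1) + 27, initial: p(0) = -8.
Try p(n) = A·4ⁿ + C. Substituting: A·4ⁿ + C = 4(A·4ⁿ⁻¹ + C) + 27 = A·4ⁿ + 4C + 27, so C = 4C + 27, giving C = -9. Then p(0) = A - 9 = -8 gives A = 1.

p(n) = 4ⁿ - 9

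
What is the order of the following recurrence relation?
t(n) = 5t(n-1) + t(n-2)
The order is the largest lag k for which t(n-k) appears. Here the deepest term is t(n-2), so the order is 2.

Order 2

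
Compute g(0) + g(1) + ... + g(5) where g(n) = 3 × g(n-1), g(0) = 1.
Computing the sequence terms: 1, 3, 9, 27, 81, 243
Adding these values together:

364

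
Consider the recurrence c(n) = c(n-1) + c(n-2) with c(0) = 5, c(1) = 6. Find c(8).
Computing the sequence terms:
5, 6, 11, 17, 28, 45, 73, 118, 191

191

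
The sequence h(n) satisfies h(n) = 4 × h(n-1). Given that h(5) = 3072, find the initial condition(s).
In general h(n) = 4ⁿ · h(0). At n = 5: h(0) = h(5) / 4^5 = 3072 / 1024 = 3.

h(0) = 3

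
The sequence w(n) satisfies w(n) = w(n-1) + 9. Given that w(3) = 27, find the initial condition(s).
w(3) = w(0) + 3·9, so w(0) = 27 - 27 = 0.

w(0) = 0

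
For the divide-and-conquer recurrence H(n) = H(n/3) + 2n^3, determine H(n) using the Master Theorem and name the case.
Master Theorem template: H(n) = a·H(n/b) + f(n).
Here: a=1, b=3, f(n)=2n^3
Compute log_b(a) = log_3(1) = 0.
f(n) = 2n^3 = Ω(n^(0+ε)) with ε = 3, and the regularity condition holds (a·f(n/b) = (a/b^3)·f(n) with a/b^3 = 3^-3 < 1). Case 3: H(n) = Θ(f(n)) = Θ(n^3).

Case 3: H(n) = Θ(n^3)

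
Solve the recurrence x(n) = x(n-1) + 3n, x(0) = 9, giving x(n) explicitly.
Recurrence: x(n) = x(n-1) + 3n, initial: x(0) = 9.
Telescoping: x(n) = x(0) + 3·Σᵢ₌₁ⁿ i = 9 + 3·n(n+1)/2.

x(n) = 3·n(n+1)/2 + 9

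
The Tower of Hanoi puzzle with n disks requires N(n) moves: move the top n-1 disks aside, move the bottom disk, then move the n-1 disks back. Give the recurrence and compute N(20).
Moving n disks = move the top n-1 disks aside (N(n-1) moves) + move the largest disk (1 move) + move the n-1 disks back on top (N(n-1) moves), so N(n) = 2N(n-1) + 1, with N(1) = 1 (a single disk takes one move).
First terms: 1, 3, 7, 15, 31, 63, … — each is one less than a power of 2. Indeed N(n) + 1 = 2(N(n-1) + 1) with N(1) + 1 = 2, so N(n) + 1 = 2ⁿ and N(n) = 2ⁿ - 1.
Hence N(20) = 2^20 - 1 = 1048576 - 1 = 1048575.

N(n) = 2N(n-1) + 1, N(1) = 1; N(20) = 1048575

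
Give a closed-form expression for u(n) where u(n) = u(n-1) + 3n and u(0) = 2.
Recurrence: u(n) = u(n-1) + 3n, initial: u(0) = 2.
Telescoping: u(n) = u(0) + 3·Σᵢ₌₁ⁿ i = 2 + 3·n(n+1)/2.

u(n) = 3·n(n+1)/2 + 2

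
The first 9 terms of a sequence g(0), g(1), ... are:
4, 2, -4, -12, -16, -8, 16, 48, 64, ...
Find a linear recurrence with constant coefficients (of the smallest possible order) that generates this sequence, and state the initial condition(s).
Look for the lowest-order linear relation among consecutive terms.
Observation: g(n) - 2·g(n-1) - (-2)·g(n-2) = 0 holds for the shown terms, and no order-1 relation g(n) = α·g(n-1) + β fits.
Check at n=3: 2·-4 + (-2)·2 = -12. ✓

g(n) = 2g(n-1) - 2g(n-2), g(0) = 4, g(1) = 2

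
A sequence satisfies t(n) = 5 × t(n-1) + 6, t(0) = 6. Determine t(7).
Computing step by step:
t(0) = 6
t(1) = 5 × 6 + 6 = 36
t(2) = 5 × 36 + 6 = 186
t(3) = 5 × 186 + 6 = 936
t(4) = 5 × 936 + 6 = 4686
t(5) = 5 × 4686 + 6 = 23436
t(6) = 5 × 23436 + 6 = 117186
t(7) = 5 × 117186 + 6 = 585936

585936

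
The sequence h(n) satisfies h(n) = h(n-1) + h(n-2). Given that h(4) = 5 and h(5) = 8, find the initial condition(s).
Work backwards using h(k) = h(k+2) - h(k+1):
h(3) = h(5) - h(4) = 8 - 5 = 3
h(2) = h(4) - h(3) = 5 - 3 = 2
h(1) = h(3) - h(2) = 3 - 2 = 1
h(0) = h(2) - h(1) = 2 - 1 = 1

h(0) = 1, h(1) = 1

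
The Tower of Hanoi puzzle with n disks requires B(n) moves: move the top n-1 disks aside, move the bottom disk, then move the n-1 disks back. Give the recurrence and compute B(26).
Moving n disks = move the top n-1 disks aside (B(n-1) moves) + move the largest disk (1 move) + move the n-1 disks back on top (B(n-1) moves), so B(n) = 2B(n-1) + 1, with B(1) = 1 (a single disk takes one move).
First terms: 1, 3, 7, 15, 31, 63, … — each is one less than a power of 2. Indeed B(n) + 1 = 2(B(n-1) + 1) with B(1) + 1 = 2, so B(n) + 1 = 2ⁿ and B(n) = 2ⁿ - 1.
Hence B(26) = 2^26 - 1 = 67108864 - 1 = 67108863.

B(n) = 2B(n-1) + 1, B(1) = 1; B(26) = 67108863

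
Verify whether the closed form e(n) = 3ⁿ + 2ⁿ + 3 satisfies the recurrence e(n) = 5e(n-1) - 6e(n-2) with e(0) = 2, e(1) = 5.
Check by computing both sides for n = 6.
From the recurrence with e(0) = 2, e(1) = 5:
  e(0) = 2, e(1) = 5, e(2) = 13, e(3) = 35, e(4) = 97, e(5) = 275, e(6) = 793
  so the recurrence gives e(6) = 793.
From the proposed closed form e(n) = 3ⁿ + 2ⁿ + 3:
  e(6) = 796.
The recurrence gives 793 but the closed form gives 796, so the closed form does not satisfy the recurrence.

No, the closed form is incorrect.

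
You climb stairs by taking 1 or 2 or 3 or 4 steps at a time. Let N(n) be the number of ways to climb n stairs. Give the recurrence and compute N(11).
Condition on the size of the last step (1 to 4): before it there were n-1, …, n-4 stairs climbed, and these cases are disjoint, so N(n) = N(n-1) + N(n-2) + N(n-3) + N(n-4) (order-4 linear recurrence).
Initial conditions by direct count (compositions of i into parts ≤ 4): N(1) = 1; N(2) = 2; N(3) = 4; N(4) = 8.
Iterating the recurrence: N(5) = 15, N(6) = 29, N(7) = 56, N(8) = 108, N(9) = 208, N(10) = 401, N(11) = 773.

N(n) = N(n-1) + N(n-2) + N(n-3) + N(n-4), N(1) = 1, N(2) = 2, N(3) = 4, N(4) = 8; N(11) = 773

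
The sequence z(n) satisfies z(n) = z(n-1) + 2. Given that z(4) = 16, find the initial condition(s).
z(4) = z(0) + 4·2, so z(0) = 16 - 8 = 8.

z(0) = 8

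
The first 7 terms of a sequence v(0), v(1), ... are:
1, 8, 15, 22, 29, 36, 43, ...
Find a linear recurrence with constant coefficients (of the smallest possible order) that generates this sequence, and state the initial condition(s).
Look for the lowest-order linear relation among consecutive terms.
Observation: consecutive differences are constant (= 7).
Check at n=2: 1·8 + 7 = 15. ✓

v(n) = v(n-1) + 7, v(0) = 1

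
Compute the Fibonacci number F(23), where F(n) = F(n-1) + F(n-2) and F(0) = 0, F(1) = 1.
Computing the sequence terms:
0, 1, 1, 2, 3, 5, 8, 13, 21, 34, 55, 89, 144, 233, 377, 610, 987, 1597, 2584, 4181, 6765, 10946, 17711, 28657

28657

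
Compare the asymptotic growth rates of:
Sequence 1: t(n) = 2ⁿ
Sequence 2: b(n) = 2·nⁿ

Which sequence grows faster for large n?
Comparing growth rates:
Growth-rate hierarchy: log n ≺ any polynomial ≺ any exponential cⁿ (c>1) ≺ n! ≺ nⁿ.
super-exponential nⁿ dominates exponential base 2 asymptotically.

b(n) grows faster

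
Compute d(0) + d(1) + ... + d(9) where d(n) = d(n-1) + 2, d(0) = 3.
Computing the sequence terms: 3, 5, 7, 9, 11, 13, 15, 17, 19, 21
Adding these values together:

120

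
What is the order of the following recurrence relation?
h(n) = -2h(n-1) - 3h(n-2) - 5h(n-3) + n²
The order is the largest lag k for which h(n-k) appears. Here the deepest term is h(n-3) (the n² term is non-homogeneous and does not affect the order), so the order is 3.

Order 3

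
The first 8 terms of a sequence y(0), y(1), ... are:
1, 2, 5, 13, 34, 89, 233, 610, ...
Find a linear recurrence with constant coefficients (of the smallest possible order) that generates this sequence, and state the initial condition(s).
Look for the lowest-order linear relation among consecutive terms.
Observation: y(n) - 3·y(n-1) - (-1)·y(n-2) = 0 holds for the shown terms, and no order-1 relation y(n) = α·y(n-1) + β fits.
Check at n=3: 3·5 + (-1)·2 = 13. ✓

y(n) = 3y(n-1) - y(n-2), y(0) = 1, y(1) = 2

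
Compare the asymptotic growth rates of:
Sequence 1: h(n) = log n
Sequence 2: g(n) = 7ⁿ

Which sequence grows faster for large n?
Comparing growth rates:
Growth-rate hierarchy: log n ≺ any polynomial ≺ any exponential cⁿ (c>1) ≺ n! ≺ nⁿ.
exponential base 7 dominates logarithmic asymptotically.

g(n) grows faster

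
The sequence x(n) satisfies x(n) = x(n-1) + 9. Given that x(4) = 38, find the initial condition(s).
x(4) = x(0) + 4·9, so x(0) = 38 - 36 = 2.

x(0) = 2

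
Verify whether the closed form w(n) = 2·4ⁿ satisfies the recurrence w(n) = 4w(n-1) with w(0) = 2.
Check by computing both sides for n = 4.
From the recurrence with w(0) = 2:
  w(0) = 2, w(1) = 8, w(2) = 32, w(3) = 128, w(4) = 512
  so the recurrence gives w(4) = 512.
From the proposed closed form w(n) = 2·4ⁿ:
  w(4) = 512.
Both sides give 512 at n = 4, and the initial condition(s) match, so the closed form is consistent.

Yes, the closed form is correct.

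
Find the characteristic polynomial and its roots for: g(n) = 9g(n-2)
Substitute g(n) = rⁿ and divide through by rⁿ⁻²: r² - 9 = 0
Factor: (r - 3)(r + 3) = 0, so r = 3, -3.
General solution: g(n) = A·3ⁿ + B·(-3)ⁿ

Characteristic: r² - 9 = 0, Roots: r = 3, -3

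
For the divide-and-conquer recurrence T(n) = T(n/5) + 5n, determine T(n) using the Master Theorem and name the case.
Master Theorem template: T(n) = a·T(n/b) + f(n).
Here: a=1, b=5, f(n)=5n
Compute log_b(a) = log_5(1) = 0.
f(n) = 5n = Ω(n^(0+ε)) with ε = 1, and the regularity condition holds (a·f(n/b) = (a/b^1)·f(n) with a/b^1 = 5^-1 < 1). Case 3: T(n) = Θ(f(n)) = Θ(n).

Case 3: T(n) = Θ(n)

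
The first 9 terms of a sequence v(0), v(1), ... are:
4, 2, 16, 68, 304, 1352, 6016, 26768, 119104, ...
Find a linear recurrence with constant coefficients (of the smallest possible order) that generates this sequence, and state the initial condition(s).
Look for the lowest-order linear relation among consecutive terms.
Observation: v(n) - 4·v(n-1) - (2)·v(n-2) = 0 holds for the shown terms, and no order-1 relation v(n) = α·v(n-1) + β fits.
Check at n=3: 4·16 + (2)·2 = 68. ✓

v(n) = 4v(n-1) + 2v(n-2), v(0) = 4, v(1) = 2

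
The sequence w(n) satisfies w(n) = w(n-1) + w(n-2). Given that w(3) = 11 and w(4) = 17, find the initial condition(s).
Work backwards using w(k) = w(k+2) - w(k+1):
w(2) = w(4) - w(3) = 17 - 11 = 6
w(1) = w(3) - w(2) = 11 - 6 = 5
w(0) = w(2) - w(1) = 6 - 5 = 1

w(0) = 1, w(1) = 5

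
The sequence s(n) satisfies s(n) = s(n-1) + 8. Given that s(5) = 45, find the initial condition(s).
s(5) = s(0) + 5·8, so s(0) = 45 - 40 = 5.

s(0) = 5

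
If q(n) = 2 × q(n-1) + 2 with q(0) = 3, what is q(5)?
Computing step by step:
q(0) = 3
q(1) = 2 × 3 + 2 = 8
q(2) = 2 × 8 + 2 = 18
q(3) = 2 × 18 + 2 = 38
q(4) = 2 × 38 + 2 = 78
q(5) = 2 × 78 + 2 = 158

158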